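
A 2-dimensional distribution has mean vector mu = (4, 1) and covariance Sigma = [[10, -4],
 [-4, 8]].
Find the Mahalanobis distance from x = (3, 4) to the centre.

Step 1 — centre the observation: (x - mu) = (-1, 3).

Step 2 — invert Sigma. det(Sigma) = 10·8 - (-4)² = 64.
  Sigma^{-1} = (1/det) · [[d, -b], [-b, a]] = [[0.125, 0.0625],
 [0.0625, 0.1562]].

Step 3 — form the quadratic (x - mu)^T · Sigma^{-1} · (x - mu):
  Sigma^{-1} · (x - mu) = (0.0625, 0.4062).
  (x - mu)^T · [Sigma^{-1} · (x - mu)] = (-1)·(0.0625) + (3)·(0.4062) = 1.1562.

Step 4 — take square root: d = √(1.1562) ≈ 1.0753.

d(x, mu) = √(1.1562) ≈ 1.0753


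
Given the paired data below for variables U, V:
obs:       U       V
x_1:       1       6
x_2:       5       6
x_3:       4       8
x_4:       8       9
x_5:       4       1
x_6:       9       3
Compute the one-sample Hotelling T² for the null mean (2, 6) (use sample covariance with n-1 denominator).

Step 1 — sample mean vector:
  mean(U) = (1 + 5 + 4 + 8 + 4 + 9) / 6 = 31/6 = 5.1667
  mean(V) = (6 + 6 + 8 + 9 + 1 + 3) / 6 = 33/6 = 5.5
  x̄ = (5.1667, 5.5),  deviation x̄ - mu_0 = (5.1667, 5.5) - (2, 6) = (3.1667, -0.5).

Step 2 — sample covariance matrix, S[i,j] = (1/(n-1)) · Σ_k (x_{k,i} - mean_i) · (x_{k,j} - mean_j), divisor n-1 = 5:
  S[U,U] = ((-4.1667)·(-4.1667) + (-0.1667)·(-0.1667) + (-1.1667)·(-1.1667) + (2.8333)·(2.8333) + (-1.1667)·(-1.1667) + (3.8333)·(3.8333)) / 5 = 42.8333/5 = 8.5667
  S[U,V] = ((-4.1667)·(0.5) + (-0.1667)·(0.5) + (-1.1667)·(2.5) + (2.8333)·(3.5) + (-1.1667)·(-4.5) + (3.8333)·(-2.5)) / 5 = 0.5/5 = 0.1
  S[V,V] = ((0.5)·(0.5) + (0.5)·(0.5) + (2.5)·(2.5) + (3.5)·(3.5) + (-4.5)·(-4.5) + (-2.5)·(-2.5)) / 5 = 45.5/5 = 9.1
  S = [[8.5667, 0.1],
 [0.1, 9.1]].

Step 3 — invert S. det(S) = 8.5667·9.1 - (0.1)² = 77.9467.
  S^{-1} = (1/det) · [[d, -b], [-b, a]] = [[0.1167, -0.0013],
 [-0.0013, 0.1099]].

Step 4 — quadratic form (x̄ - mu_0)^T · S^{-1} · (x̄ - mu_0):
  S^{-1} · (x̄ - mu_0) = (0.3703, -0.059),
  (x̄ - mu_0)^T · [...] = (3.1667)·(0.3703) + (-0.5)·(-0.059) = 1.2022.

Step 5 — scale by n: T² = 6 · 1.2022 = 7.2135.

T² ≈ 7.2135


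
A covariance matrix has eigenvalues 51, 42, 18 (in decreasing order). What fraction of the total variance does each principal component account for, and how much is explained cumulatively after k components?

Step 1 — total variance = trace(Sigma) = Σ λ_i = 51 + 42 + 18 = 111.

Step 2 — fraction explained by component i = λ_i / Σ λ:
  PC1: 51/111 = 0.4595
  PC2: 42/111 = 0.3784
  PC3: 18/111 = 0.1622

Step 3 — cumulative fraction after k components = (λ_1 + ... + λ_k) / Σ λ:
  k = 1: 51/111 = 0.4595
  k = 2: (51 + 42)/111 = 93/111 = 0.8378
  k = 3: (51 + 42 + 18)/111 = 111/111 = 1

Summary (fraction, with percent):

explained: PC1 0.4595 (45.95%), PC2 0.3784 (37.84%), PC3 0.1622 (16.22%);  cumulative: 0.4595, 0.8378, 1


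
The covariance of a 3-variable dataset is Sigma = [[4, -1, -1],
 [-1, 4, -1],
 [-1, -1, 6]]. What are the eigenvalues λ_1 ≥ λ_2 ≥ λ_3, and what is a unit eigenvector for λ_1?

Step 1 — characteristic polynomial p(λ) = det(λI - Sigma) = λ³ - tr·λ² + c_1·λ - det, where tr = trace, c_1 = sum of the principal 2×2 minors, det = det(Sigma):
  tr = 4 + 4 + 6 = 14,
  c_1 = (4·4 - (-1)²) + (4·6 - (-1)²) + (4·6 - (-1)²) = 15 + 23 + 23 = 61,
  det = 4·(4·6 - (-1)²) - (-1)·((-1)·6 - (-1)·(-1)) + (-1)·((-1)·(-1) - 4·(-1)) = 4·(23) - (-1)·(-7) + (-1)·(5) = 80.
  So p(λ) = λ³ - 14λ² + 61λ - 80.
Step 2 — look for an integer root (rational root theorem: any rational root is an integer divisor of 80). Testing λ = 5:
  p(5) = 125 - 350 + 305 - 80 = 0  ✓
  Dividing out (λ - 5): p(λ) = (λ - 5)(λ² - 9λ + 16).
Step 3 — remaining eigenvalues from the quadratic λ² - 9λ + 16 = 0:
  Δ = 9² - 4·16 = 81 - 64 = 17,  λ = (9 ± √17)/2 = (9 ± 4.1231)/2 ≈ 6.5616 or 2.4384.
  Sorted: λ_1 = 6.5616,  λ_2 = 5,  λ_3 = 2.4384  (check: sum = 14 = tr ✓).

Step 4 — unit eigenvector for λ_1 ≈ 6.5616: v spans the null space of (Sigma - λ_1 I), whose rows are
  r_1 = (-2.5616, -1, -1),  r_2 = (-1, -2.5616, -1),  r_3 = (-1, -1, -0.5616).
  v is orthogonal to every row, so take v ∝ r_1 × r_2 = ((-1)·(-1) - (-1)·(-2.5616), (-1)·(-1) - (-2.5616)·(-1), (-2.5616)·(-2.5616) - (-1)·(-1)) ≈ (-1.5616, -1.5616, 5.5616).
  Rescale (multiply by -1 so the first nonzero entry is positive): u = (1.5616, 1.5616, -5.5616).
  ||u|| = √((1.5616)² + (1.5616)² + (-5.5616)²) = √(35.8078) ≈ 5.984,  v_1 = u/||u|| ≈ (0.261, 0.261, -0.9294) (||v_1|| = 1).

λ_1 = 6.5616,  λ_2 = 5,  λ_3 = 2.4384;  v_1 ≈ (0.261, 0.261, -0.9294)


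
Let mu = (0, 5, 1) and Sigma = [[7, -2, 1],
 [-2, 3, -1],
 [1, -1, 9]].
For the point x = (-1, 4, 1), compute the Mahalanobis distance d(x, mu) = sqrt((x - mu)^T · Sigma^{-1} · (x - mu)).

Step 1 — centre the observation: (x - mu) = (-1, -1, 0).

Step 2 — invert Sigma (cofactor / det for 3×3, or solve directly):
  Sigma^{-1} = [[0.1769, 0.1156, -0.0068],
 [0.1156, 0.4218, 0.034],
 [-0.0068, 0.034, 0.1156]].

Step 3 — form the quadratic (x - mu)^T · Sigma^{-1} · (x - mu):
  Sigma^{-1} · (x - mu) = (-0.2925, -0.5374, -0.0272).
  (x - mu)^T · [Sigma^{-1} · (x - mu)] = (-1)·(-0.2925) + (-1)·(-0.5374) + (0)·(-0.0272) = 0.8299.

Step 4 — take square root: d = √(0.8299) ≈ 0.911.

d(x, mu) = √(0.8299) ≈ 0.911


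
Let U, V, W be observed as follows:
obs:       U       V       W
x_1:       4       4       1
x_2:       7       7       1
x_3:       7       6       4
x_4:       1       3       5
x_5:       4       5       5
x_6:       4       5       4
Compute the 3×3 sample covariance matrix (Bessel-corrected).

Step 1 — column means:
  mean(U) = (4 + 7 + 7 + 1 + 4 + 4) / 6 = 27/6 = 4.5
  mean(V) = (4 + 7 + 6 + 3 + 5 + 5) / 6 = 30/6 = 5
  mean(W) = (1 + 1 + 4 + 5 + 5 + 4) / 6 = 20/6 = 3.3333

Step 2 — sample covariance S[i,j] = (1/(n-1)) · Σ_k (x_{k,i} - mean_i) · (x_{k,j} - mean_j), with n-1 = 5.
  S[U,U] = ((-0.5)·(-0.5) + (2.5)·(2.5) + (2.5)·(2.5) + (-3.5)·(-3.5) + (-0.5)·(-0.5) + (-0.5)·(-0.5)) / 5 = 25.5/5 = 5.1
  S[U,V] = ((-0.5)·(-1) + (2.5)·(2) + (2.5)·(1) + (-3.5)·(-2) + (-0.5)·(0) + (-0.5)·(0)) / 5 = 15/5 = 3
  S[U,W] = ((-0.5)·(-2.3333) + (2.5)·(-2.3333) + (2.5)·(0.6667) + (-3.5)·(1.6667) + (-0.5)·(1.6667) + (-0.5)·(0.6667)) / 5 = -10/5 = -2
  S[V,V] = ((-1)·(-1) + (2)·(2) + (1)·(1) + (-2)·(-2) + (0)·(0) + (0)·(0)) / 5 = 10/5 = 2
  S[V,W] = ((-1)·(-2.3333) + (2)·(-2.3333) + (1)·(0.6667) + (-2)·(1.6667) + (0)·(1.6667) + (0)·(0.6667)) / 5 = -5/5 = -1
  S[W,W] = ((-2.3333)·(-2.3333) + (-2.3333)·(-2.3333) + (0.6667)·(0.6667) + (1.6667)·(1.6667) + (1.6667)·(1.6667) + (0.6667)·(0.6667)) / 5 = 17.3333/5 = 3.4667

S is symmetric (S[j,i] = S[i,j]). Assembling:

S = [[5.1, 3, -2],
 [3, 2, -1],
 [-2, -1, 3.4667]]


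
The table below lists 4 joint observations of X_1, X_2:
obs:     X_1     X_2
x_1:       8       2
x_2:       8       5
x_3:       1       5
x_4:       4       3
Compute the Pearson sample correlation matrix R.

Step 1 — column means:
  mean(X_1) = (8 + 8 + 1 + 4) / 4 = 21/4 = 5.25
  mean(X_2) = (2 + 5 + 5 + 3) / 4 = 15/4 = 3.75

Step 2 — sample variances and covariances s[i,j] = (1/(n-1)) · Σ_k (x_{k,i} - mean_i) · (x_{k,j} - mean_j), with n-1 = 3:
  s[X_1,X_1] = ((2.75)·(2.75) + (2.75)·(2.75) + (-4.25)·(-4.25) + (-1.25)·(-1.25)) / 3 = 34.75/3 = 11.5833
  s[X_1,X_2] = ((2.75)·(-1.75) + (2.75)·(1.25) + (-4.25)·(1.25) + (-1.25)·(-0.75)) / 3 = -5.75/3 = -1.9167
  s[X_2,X_2] = ((-1.75)·(-1.75) + (1.25)·(1.25) + (1.25)·(1.25) + (-0.75)·(-0.75)) / 3 = 6.75/3 = 2.25
  Sample standard deviations s_i = √(s[i,i]):
  s(X_1) = √(11.5833) = 3.4034
  s(X_2) = √(2.25) = 1.5

Step 3 — r_{ij} = s_{ij} / (s_i · s_j):
  r[X_1,X_1] = 1 (diagonal).
  r[X_1,X_2] = -1.9167 / (3.4034 · 1.5) = -1.9167 / 5.1051 = -0.3754
  r[X_2,X_2] = 1 (diagonal).

R is symmetric with unit diagonal. Assembling:

R = [[1, -0.3754],
 [-0.3754, 1]]


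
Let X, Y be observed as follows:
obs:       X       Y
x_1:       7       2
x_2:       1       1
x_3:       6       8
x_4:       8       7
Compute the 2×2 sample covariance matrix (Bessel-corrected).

Step 1 — column means:
  mean(X) = (7 + 1 + 6 + 8) / 4 = 22/4 = 5.5
  mean(Y) = (2 + 1 + 8 + 7) / 4 = 18/4 = 4.5

Step 2 — sample covariance S[i,j] = (1/(n-1)) · Σ_k (x_{k,i} - mean_i) · (x_{k,j} - mean_j), with n-1 = 3.
  S[X,X] = ((1.5)·(1.5) + (-4.5)·(-4.5) + (0.5)·(0.5) + (2.5)·(2.5)) / 3 = 29/3 = 9.6667
  S[X,Y] = ((1.5)·(-2.5) + (-4.5)·(-3.5) + (0.5)·(3.5) + (2.5)·(2.5)) / 3 = 20/3 = 6.6667
  S[Y,Y] = ((-2.5)·(-2.5) + (-3.5)·(-3.5) + (3.5)·(3.5) + (2.5)·(2.5)) / 3 = 37/3 = 12.3333

S is symmetric (S[j,i] = S[i,j]). Assembling:

S = [[9.6667, 6.6667],
 [6.6667, 12.3333]]


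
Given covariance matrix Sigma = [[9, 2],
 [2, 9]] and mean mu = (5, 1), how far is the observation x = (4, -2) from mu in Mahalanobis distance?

Step 1 — centre the observation: (x - mu) = (-1, -3).

Step 2 — invert Sigma. det(Sigma) = 9·9 - (2)² = 77.
  Sigma^{-1} = (1/det) · [[d, -b], [-b, a]] = [[0.1169, -0.026],
 [-0.026, 0.1169]].

Step 3 — form the quadratic (x - mu)^T · Sigma^{-1} · (x - mu):
  Sigma^{-1} · (x - mu) = (-0.039, -0.3247).
  (x - mu)^T · [Sigma^{-1} · (x - mu)] = (-1)·(-0.039) + (-3)·(-0.3247) = 1.013.

Step 4 — take square root: d = √(1.013) ≈ 1.0065.

d(x, mu) = √(1.013) ≈ 1.0065


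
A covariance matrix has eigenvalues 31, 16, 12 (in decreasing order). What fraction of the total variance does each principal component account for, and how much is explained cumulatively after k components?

Step 1 — total variance = trace(Sigma) = Σ λ_i = 31 + 16 + 12 = 59.

Step 2 — fraction explained by component i = λ_i / Σ λ:
  PC1: 31/59 = 0.5254
  PC2: 16/59 = 0.2712
  PC3: 12/59 = 0.2034

Step 3 — cumulative fraction after k components = (λ_1 + ... + λ_k) / Σ λ:
  k = 1: 31/59 = 0.5254
  k = 2: (31 + 16)/59 = 47/59 = 0.7966
  k = 3: (31 + 16 + 12)/59 = 59/59 = 1

Summary (fraction, with percent):

explained: PC1 0.5254 (52.54%), PC2 0.2712 (27.12%), PC3 0.2034 (20.34%);  cumulative: 0.5254, 0.7966, 1


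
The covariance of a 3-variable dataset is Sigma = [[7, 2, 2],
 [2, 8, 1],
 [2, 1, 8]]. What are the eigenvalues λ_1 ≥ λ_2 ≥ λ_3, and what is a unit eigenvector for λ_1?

Step 1 — characteristic polynomial p(λ) = det(λI - Sigma) = λ³ - tr·λ² + c_1·λ - det, where tr = trace, c_1 = sum of the principal 2×2 minors, det = det(Sigma):
  tr = 7 + 8 + 8 = 23,
  c_1 = (7·8 - (2)²) + (7·8 - (2)²) + (8·8 - (1)²) = 52 + 52 + 63 = 167,
  det = 7·(8·8 - (1)²) - (2)·((2)·8 - (1)·(2)) + (2)·((2)·(1) - 8·(2)) = 7·(63) - (2)·(14) + (2)·(-14) = 385.
  So p(λ) = λ³ - 23λ² + 167λ - 385.
Step 2 — look for an integer root (rational root theorem: any rational root is an integer divisor of 385). Testing λ = 5:
  p(5) = 125 - 575 + 835 - 385 = 0  ✓
  Dividing out (λ - 5): p(λ) = (λ - 5)(λ² - 18λ + 77).
Step 3 — remaining eigenvalues from the quadratic λ² - 18λ + 77 = 0:
  Δ = 18² - 4·77 = 324 - 308 = 16,  λ = (18 ± √16)/2 = (18 ± 4)/2 = 11 or 7.
  Sorted: λ_1 = 11,  λ_2 = 7,  λ_3 = 5  (check: sum = 23 = tr ✓).

Step 4 — unit eigenvector for λ_1 = 11: v spans the null space of (Sigma - λ_1 I), whose rows are
  r_1 = (-4, 2, 2),  r_2 = (2, -3, 1),  r_3 = (2, 1, -3).
  v is orthogonal to every row, so take v ∝ r_1 × r_2 = ((2)·(1) - (2)·(-3), (2)·(2) - (-4)·(1), (-4)·(-3) - (2)·(2)) = (8, 8, 8).
  Rescale (divide by 8): u = (1, 1, 1).
  ||u|| = √((1)² + (1)² + (1)²) = √(3) ≈ 1.7321,  v_1 = u/||u|| ≈ (0.5774, 0.5774, 0.5774) (||v_1|| = 1).

λ_1 = 11,  λ_2 = 7,  λ_3 = 5;  v_1 ≈ (0.5774, 0.5774, 0.5774)


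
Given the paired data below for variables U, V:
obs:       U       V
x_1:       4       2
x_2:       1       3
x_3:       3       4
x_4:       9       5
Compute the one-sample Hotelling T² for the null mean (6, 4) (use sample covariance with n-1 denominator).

Step 1 — sample mean vector:
  mean(U) = (4 + 1 + 3 + 9) / 4 = 17/4 = 4.25
  mean(V) = (2 + 3 + 4 + 5) / 4 = 14/4 = 3.5
  x̄ = (4.25, 3.5),  deviation x̄ - mu_0 = (4.25, 3.5) - (6, 4) = (-1.75, -0.5).

Step 2 — sample covariance matrix, S[i,j] = (1/(n-1)) · Σ_k (x_{k,i} - mean_i) · (x_{k,j} - mean_j), divisor n-1 = 3:
  S[U,U] = ((-0.25)·(-0.25) + (-3.25)·(-3.25) + (-1.25)·(-1.25) + (4.75)·(4.75)) / 3 = 34.75/3 = 11.5833
  S[U,V] = ((-0.25)·(-1.5) + (-3.25)·(-0.5) + (-1.25)·(0.5) + (4.75)·(1.5)) / 3 = 8.5/3 = 2.8333
  S[V,V] = ((-1.5)·(-1.5) + (-0.5)·(-0.5) + (0.5)·(0.5) + (1.5)·(1.5)) / 3 = 5/3 = 1.6667
  S = [[11.5833, 2.8333],
 [2.8333, 1.6667]].

Step 3 — invert S. det(S) = 11.5833·1.6667 - (2.8333)² = 11.2778.
  S^{-1} = (1/det) · [[d, -b], [-b, a]] = [[0.1478, -0.2512],
 [-0.2512, 1.0271]].

Step 4 — quadratic form (x̄ - mu_0)^T · S^{-1} · (x̄ - mu_0):
  S^{-1} · (x̄ - mu_0) = (-0.133, -0.0739),
  (x̄ - mu_0)^T · [...] = (-1.75)·(-0.133) + (-0.5)·(-0.0739) = 0.2697.

Step 5 — scale by n: T² = 4 · 0.2697 = 1.0788.

T² ≈ 1.0788


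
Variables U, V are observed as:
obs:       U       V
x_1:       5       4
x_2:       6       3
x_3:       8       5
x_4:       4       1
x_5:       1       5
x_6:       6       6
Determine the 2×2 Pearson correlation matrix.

Step 1 — column means:
  mean(U) = (5 + 6 + 8 + 4 + 1 + 6) / 6 = 30/6 = 5
  mean(V) = (4 + 3 + 5 + 1 + 5 + 6) / 6 = 24/6 = 4

Step 2 — sample variances and covariances s[i,j] = (1/(n-1)) · Σ_k (x_{k,i} - mean_i) · (x_{k,j} - mean_j), with n-1 = 5:
  s[U,U] = ((0)·(0) + (1)·(1) + (3)·(3) + (-1)·(-1) + (-4)·(-4) + (1)·(1)) / 5 = 28/5 = 5.6
  s[U,V] = ((0)·(0) + (1)·(-1) + (3)·(1) + (-1)·(-3) + (-4)·(1) + (1)·(2)) / 5 = 3/5 = 0.6
  s[V,V] = ((0)·(0) + (-1)·(-1) + (1)·(1) + (-3)·(-3) + (1)·(1) + (2)·(2)) / 5 = 16/5 = 3.2
  Sample standard deviations s_i = √(s[i,i]):
  s(U) = √(5.6) = 2.3664
  s(V) = √(3.2) = 1.7889

Step 3 — r_{ij} = s_{ij} / (s_i · s_j):
  r[U,U] = 1 (diagonal).
  r[U,V] = 0.6 / (2.3664 · 1.7889) = 0.6 / 4.2332 = 0.1417
  r[V,V] = 1 (diagonal).

R is symmetric with unit diagonal. Assembling:

R = [[1, 0.1417],
 [0.1417, 1]]


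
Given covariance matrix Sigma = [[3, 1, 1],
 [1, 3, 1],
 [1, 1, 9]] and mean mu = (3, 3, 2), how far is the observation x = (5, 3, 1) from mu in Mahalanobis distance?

Step 1 — centre the observation: (x - mu) = (2, 0, -1).

Step 2 — invert Sigma (cofactor / det for 3×3, or solve directly):
  Sigma^{-1} = [[0.3824, -0.1176, -0.0294],
 [-0.1176, 0.3824, -0.0294],
 [-0.0294, -0.0294, 0.1176]].

Step 3 — form the quadratic (x - mu)^T · Sigma^{-1} · (x - mu):
  Sigma^{-1} · (x - mu) = (0.7941, -0.2059, -0.1765).
  (x - mu)^T · [Sigma^{-1} · (x - mu)] = (2)·(0.7941) + (0)·(-0.2059) + (-1)·(-0.1765) = 1.7647.

Step 4 — take square root: d = √(1.7647) ≈ 1.3284.

d(x, mu) = √(1.7647) ≈ 1.3284


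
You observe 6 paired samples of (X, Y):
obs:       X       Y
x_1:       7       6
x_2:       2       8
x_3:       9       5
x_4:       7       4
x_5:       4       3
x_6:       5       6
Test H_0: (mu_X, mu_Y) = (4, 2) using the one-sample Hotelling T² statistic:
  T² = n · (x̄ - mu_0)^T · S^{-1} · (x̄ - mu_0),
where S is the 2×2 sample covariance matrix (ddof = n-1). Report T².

Step 1 — sample mean vector:
  mean(X) = (7 + 2 + 9 + 7 + 4 + 5) / 6 = 34/6 = 5.6667
  mean(Y) = (6 + 8 + 5 + 4 + 3 + 6) / 6 = 32/6 = 5.3333
  x̄ = (5.6667, 5.3333),  deviation x̄ - mu_0 = (5.6667, 5.3333) - (4, 2) = (1.6667, 3.3333).

Step 2 — sample covariance matrix, S[i,j] = (1/(n-1)) · Σ_k (x_{k,i} - mean_i) · (x_{k,j} - mean_j), divisor n-1 = 5:
  S[X,X] = ((1.3333)·(1.3333) + (-3.6667)·(-3.6667) + (3.3333)·(3.3333) + (1.3333)·(1.3333) + (-1.6667)·(-1.6667) + (-0.6667)·(-0.6667)) / 5 = 31.3333/5 = 6.2667
  S[X,Y] = ((1.3333)·(0.6667) + (-3.6667)·(2.6667) + (3.3333)·(-0.3333) + (1.3333)·(-1.3333) + (-1.6667)·(-2.3333) + (-0.6667)·(0.6667)) / 5 = -8.3333/5 = -1.6667
  S[Y,Y] = ((0.6667)·(0.6667) + (2.6667)·(2.6667) + (-0.3333)·(-0.3333) + (-1.3333)·(-1.3333) + (-2.3333)·(-2.3333) + (0.6667)·(0.6667)) / 5 = 15.3333/5 = 3.0667
  S = [[6.2667, -1.6667],
 [-1.6667, 3.0667]].

Step 3 — invert S. det(S) = 6.2667·3.0667 - (-1.6667)² = 16.44.
  S^{-1} = (1/det) · [[d, -b], [-b, a]] = [[0.1865, 0.1014],
 [0.1014, 0.3812]].

Step 4 — quadratic form (x̄ - mu_0)^T · S^{-1} · (x̄ - mu_0):
  S^{-1} · (x̄ - mu_0) = (0.6488, 1.4396),
  (x̄ - mu_0)^T · [...] = (1.6667)·(0.6488) + (3.3333)·(1.4396) = 5.88.

Step 5 — scale by n: T² = 6 · 5.88 = 35.2798.

T² ≈ 35.2798


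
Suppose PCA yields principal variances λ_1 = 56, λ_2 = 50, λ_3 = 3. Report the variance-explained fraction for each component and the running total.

Step 1 — total variance = trace(Sigma) = Σ λ_i = 56 + 50 + 3 = 109.

Step 2 — fraction explained by component i = λ_i / Σ λ:
  PC1: 56/109 = 0.5138
  PC2: 50/109 = 0.4587
  PC3: 3/109 = 0.0275

Step 3 — cumulative fraction after k components = (λ_1 + ... + λ_k) / Σ λ:
  k = 1: 56/109 = 0.5138
  k = 2: (56 + 50)/109 = 106/109 = 0.9725
  k = 3: (56 + 50 + 3)/109 = 109/109 = 1

Summary (fraction, with percent):

explained: PC1 0.5138 (51.38%), PC2 0.4587 (45.87%), PC3 0.0275 (2.75%);  cumulative: 0.5138, 0.9725, 1


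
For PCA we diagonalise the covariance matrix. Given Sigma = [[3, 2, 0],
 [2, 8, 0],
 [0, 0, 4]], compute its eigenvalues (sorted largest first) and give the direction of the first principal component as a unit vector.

Step 1 — characteristic polynomial p(λ) = det(λI - Sigma) = λ³ - tr·λ² + c_1·λ - det, where tr = trace, c_1 = sum of the principal 2×2 minors, det = det(Sigma):
  tr = 3 + 8 + 4 = 15,
  c_1 = (3·8 - (2)²) + (3·4 - (0)²) + (8·4 - (0)²) = 20 + 12 + 32 = 64,
  det = 3·(8·4 - (0)²) - (2)·((2)·4 - (0)·(0)) + (0)·((2)·(0) - 8·(0)) = 3·(32) - (2)·(8) + (0)·(0) = 80.
  So p(λ) = λ³ - 15λ² + 64λ - 80.
Step 2 — look for an integer root (rational root theorem: any rational root is an integer divisor of 80). Testing λ = 4:
  p(4) = 64 - 240 + 256 - 80 = 0  ✓
  Dividing out (λ - 4): p(λ) = (λ - 4)(λ² - 11λ + 20).
Step 3 — remaining eigenvalues from the quadratic λ² - 11λ + 20 = 0:
  Δ = 11² - 4·20 = 121 - 80 = 41,  λ = (11 ± √41)/2 = (11 ± 6.4031)/2 ≈ 8.7016 or 2.2984.
  Sorted: λ_1 = 8.7016,  λ_2 = 4,  λ_3 = 2.2984  (check: sum = 15 = tr ✓).

Step 4 — unit eigenvector for λ_1 ≈ 8.7016: v spans the null space of (Sigma - λ_1 I), whose rows are
  r_1 = (-5.7016, 2, 0),  r_2 = (2, -0.7016, 0),  r_3 = (0, 0, -4.7016).
  v is orthogonal to every row, so take v ∝ r_1 × r_3 = ((2)·(-4.7016) - (0)·(0), (0)·(0) - (-5.7016)·(-4.7016), (-5.7016)·(0) - (2)·(0)) ≈ (-9.4031, -26.8062, 0).
  Rescale (multiply by -1 so the first nonzero entry is positive): u = (9.4031, 26.8062, 0).
  ||u|| = √((9.4031)² + (26.8062)² + (0)²) = √(806.9937) ≈ 28.4076,  v_1 = u/||u|| ≈ (0.331, 0.9436, 0) (||v_1|| = 1).

λ_1 = 8.7016,  λ_2 = 4,  λ_3 = 2.2984;  v_1 ≈ (0.331, 0.9436, 0)


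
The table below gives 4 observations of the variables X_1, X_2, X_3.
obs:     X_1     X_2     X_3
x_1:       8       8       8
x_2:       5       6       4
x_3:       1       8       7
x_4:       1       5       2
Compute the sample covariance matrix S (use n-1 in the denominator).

Step 1 — column means:
  mean(X_1) = (8 + 5 + 1 + 1) / 4 = 15/4 = 3.75
  mean(X_2) = (8 + 6 + 8 + 5) / 4 = 27/4 = 6.75
  mean(X_3) = (8 + 4 + 7 + 2) / 4 = 21/4 = 5.25

Step 2 — sample covariance S[i,j] = (1/(n-1)) · Σ_k (x_{k,i} - mean_i) · (x_{k,j} - mean_j), with n-1 = 3.
  S[X_1,X_1] = ((4.25)·(4.25) + (1.25)·(1.25) + (-2.75)·(-2.75) + (-2.75)·(-2.75)) / 3 = 34.75/3 = 11.5833
  S[X_1,X_2] = ((4.25)·(1.25) + (1.25)·(-0.75) + (-2.75)·(1.25) + (-2.75)·(-1.75)) / 3 = 5.75/3 = 1.9167
  S[X_1,X_3] = ((4.25)·(2.75) + (1.25)·(-1.25) + (-2.75)·(1.75) + (-2.75)·(-3.25)) / 3 = 14.25/3 = 4.75
  S[X_2,X_2] = ((1.25)·(1.25) + (-0.75)·(-0.75) + (1.25)·(1.25) + (-1.75)·(-1.75)) / 3 = 6.75/3 = 2.25
  S[X_2,X_3] = ((1.25)·(2.75) + (-0.75)·(-1.25) + (1.25)·(1.75) + (-1.75)·(-3.25)) / 3 = 12.25/3 = 4.0833
  S[X_3,X_3] = ((2.75)·(2.75) + (-1.25)·(-1.25) + (1.75)·(1.75) + (-3.25)·(-3.25)) / 3 = 22.75/3 = 7.5833

S is symmetric (S[j,i] = S[i,j]). Assembling:

S = [[11.5833, 1.9167, 4.75],
 [1.9167, 2.25, 4.0833],
 [4.75, 4.0833, 7.5833]]


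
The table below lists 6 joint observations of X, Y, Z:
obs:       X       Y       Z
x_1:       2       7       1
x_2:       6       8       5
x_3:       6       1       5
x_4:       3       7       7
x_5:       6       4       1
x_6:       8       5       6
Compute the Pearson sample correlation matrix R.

Step 1 — column means:
  mean(X) = (2 + 6 + 6 + 3 + 6 + 8) / 6 = 31/6 = 5.1667
  mean(Y) = (7 + 8 + 1 + 7 + 4 + 5) / 6 = 32/6 = 5.3333
  mean(Z) = (1 + 5 + 5 + 7 + 1 + 6) / 6 = 25/6 = 4.1667

Step 2 — sample variances and covariances s[i,j] = (1/(n-1)) · Σ_k (x_{k,i} - mean_i) · (x_{k,j} - mean_j), with n-1 = 5:
  s[X,X] = ((-3.1667)·(-3.1667) + (0.8333)·(0.8333) + (0.8333)·(0.8333) + (-2.1667)·(-2.1667) + (0.8333)·(0.8333) + (2.8333)·(2.8333)) / 5 = 24.8333/5 = 4.9667
  s[X,Y] = ((-3.1667)·(1.6667) + (0.8333)·(2.6667) + (0.8333)·(-4.3333) + (-2.1667)·(1.6667) + (0.8333)·(-1.3333) + (2.8333)·(-0.3333)) / 5 = -12.3333/5 = -2.4667
  s[X,Z] = ((-3.1667)·(-3.1667) + (0.8333)·(0.8333) + (0.8333)·(0.8333) + (-2.1667)·(2.8333) + (0.8333)·(-3.1667) + (2.8333)·(1.8333)) / 5 = 7.8333/5 = 1.5667
  s[Y,Y] = ((1.6667)·(1.6667) + (2.6667)·(2.6667) + (-4.3333)·(-4.3333) + (1.6667)·(1.6667) + (-1.3333)·(-1.3333) + (-0.3333)·(-0.3333)) / 5 = 33.3333/5 = 6.6667
  s[Y,Z] = ((1.6667)·(-3.1667) + (2.6667)·(0.8333) + (-4.3333)·(0.8333) + (1.6667)·(2.8333) + (-1.3333)·(-3.1667) + (-0.3333)·(1.8333)) / 5 = 1.6667/5 = 0.3333
  s[Z,Z] = ((-3.1667)·(-3.1667) + (0.8333)·(0.8333) + (0.8333)·(0.8333) + (2.8333)·(2.8333) + (-3.1667)·(-3.1667) + (1.8333)·(1.8333)) / 5 = 32.8333/5 = 6.5667
  Sample standard deviations s_i = √(s[i,i]):
  s(X) = √(4.9667) = 2.2286
  s(Y) = √(6.6667) = 2.582
  s(Z) = √(6.5667) = 2.5626

Step 3 — r_{ij} = s_{ij} / (s_i · s_j):
  r[X,X] = 1 (diagonal).
  r[X,Y] = -2.4667 / (2.2286 · 2.582) = -2.4667 / 5.7542 = -0.4287
  r[X,Z] = 1.5667 / (2.2286 · 2.5626) = 1.5667 / 5.7109 = 0.2743
  r[Y,Y] = 1 (diagonal).
  r[Y,Z] = 0.3333 / (2.582 · 2.5626) = 0.3333 / 6.6165 = 0.0504
  r[Z,Z] = 1 (diagonal).

R is symmetric with unit diagonal. Assembling:

R = [[1, -0.4287, 0.2743],
 [-0.4287, 1, 0.0504],
 [0.2743, 0.0504, 1]]


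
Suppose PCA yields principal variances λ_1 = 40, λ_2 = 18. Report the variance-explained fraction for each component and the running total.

Step 1 — total variance = trace(Sigma) = Σ λ_i = 40 + 18 = 58.

Step 2 — fraction explained by component i = λ_i / Σ λ:
  PC1: 40/58 = 0.6897
  PC2: 18/58 = 0.3103

Step 3 — cumulative fraction after k components = (λ_1 + ... + λ_k) / Σ λ:
  k = 1: 40/58 = 0.6897
  k = 2: (40 + 18)/58 = 58/58 = 1

Summary (fraction, with percent):

explained: PC1 0.6897 (68.97%), PC2 0.3103 (31.03%);  cumulative: 0.6897, 1


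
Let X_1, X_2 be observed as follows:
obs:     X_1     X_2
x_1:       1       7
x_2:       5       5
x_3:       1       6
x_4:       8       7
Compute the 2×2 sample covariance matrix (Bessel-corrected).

Step 1 — column means:
  mean(X_1) = (1 + 5 + 1 + 8) / 4 = 15/4 = 3.75
  mean(X_2) = (7 + 5 + 6 + 7) / 4 = 25/4 = 6.25

Step 2 — sample covariance S[i,j] = (1/(n-1)) · Σ_k (x_{k,i} - mean_i) · (x_{k,j} - mean_j), with n-1 = 3.
  S[X_1,X_1] = ((-2.75)·(-2.75) + (1.25)·(1.25) + (-2.75)·(-2.75) + (4.25)·(4.25)) / 3 = 34.75/3 = 11.5833
  S[X_1,X_2] = ((-2.75)·(0.75) + (1.25)·(-1.25) + (-2.75)·(-0.25) + (4.25)·(0.75)) / 3 = 0.25/3 = 0.0833
  S[X_2,X_2] = ((0.75)·(0.75) + (-1.25)·(-1.25) + (-0.25)·(-0.25) + (0.75)·(0.75)) / 3 = 2.75/3 = 0.9167

S is symmetric (S[j,i] = S[i,j]). Assembling:

S = [[11.5833, 0.0833],
 [0.0833, 0.9167]]


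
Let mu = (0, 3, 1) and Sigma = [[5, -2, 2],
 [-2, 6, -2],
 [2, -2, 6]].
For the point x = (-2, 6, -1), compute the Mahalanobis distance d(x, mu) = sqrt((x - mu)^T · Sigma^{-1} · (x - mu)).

Step 1 — centre the observation: (x - mu) = (-2, 3, -2).

Step 2 — invert Sigma (cofactor / det for 3×3, or solve directly):
  Sigma^{-1} = [[0.25, 0.0625, -0.0625],
 [0.0625, 0.2031, 0.0469],
 [-0.0625, 0.0469, 0.2031]].

Step 3 — form the quadratic (x - mu)^T · Sigma^{-1} · (x - mu):
  Sigma^{-1} · (x - mu) = (-0.1875, 0.3906, -0.1406).
  (x - mu)^T · [Sigma^{-1} · (x - mu)] = (-2)·(-0.1875) + (3)·(0.3906) + (-2)·(-0.1406) = 1.8281.

Step 4 — take square root: d = √(1.8281) ≈ 1.3521.

d(x, mu) = √(1.8281) ≈ 1.3521


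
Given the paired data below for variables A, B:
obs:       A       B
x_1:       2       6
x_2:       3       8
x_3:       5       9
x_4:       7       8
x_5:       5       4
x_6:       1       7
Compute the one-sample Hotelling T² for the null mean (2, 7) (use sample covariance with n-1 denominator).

Step 1 — sample mean vector:
  mean(A) = (2 + 3 + 5 + 7 + 5 + 1) / 6 = 23/6 = 3.8333
  mean(B) = (6 + 8 + 9 + 8 + 4 + 7) / 6 = 42/6 = 7
  x̄ = (3.8333, 7),  deviation x̄ - mu_0 = (3.8333, 7) - (2, 7) = (1.8333, 0).

Step 2 — sample covariance matrix, S[i,j] = (1/(n-1)) · Σ_k (x_{k,i} - mean_i) · (x_{k,j} - mean_j), divisor n-1 = 5:
  S[A,A] = ((-1.8333)·(-1.8333) + (-0.8333)·(-0.8333) + (1.1667)·(1.1667) + (3.1667)·(3.1667) + (1.1667)·(1.1667) + (-2.8333)·(-2.8333)) / 5 = 24.8333/5 = 4.9667
  S[A,B] = ((-1.8333)·(-1) + (-0.8333)·(1) + (1.1667)·(2) + (3.1667)·(1) + (1.1667)·(-3) + (-2.8333)·(0)) / 5 = 3/5 = 0.6
  S[B,B] = ((-1)·(-1) + (1)·(1) + (2)·(2) + (1)·(1) + (-3)·(-3) + (0)·(0)) / 5 = 16/5 = 3.2
  S = [[4.9667, 0.6],
 [0.6, 3.2]].

Step 3 — invert S. det(S) = 4.9667·3.2 - (0.6)² = 15.5333.
  S^{-1} = (1/det) · [[d, -b], [-b, a]] = [[0.206, -0.0386],
 [-0.0386, 0.3197]].

Step 4 — quadratic form (x̄ - mu_0)^T · S^{-1} · (x̄ - mu_0):
  S^{-1} · (x̄ - mu_0) = (0.3777, -0.0708),
  (x̄ - mu_0)^T · [...] = (1.8333)·(0.3777) + (0)·(-0.0708) = 0.6924.

Step 5 — scale by n: T² = 6 · 0.6924 = 4.1545.

T² ≈ 4.1545


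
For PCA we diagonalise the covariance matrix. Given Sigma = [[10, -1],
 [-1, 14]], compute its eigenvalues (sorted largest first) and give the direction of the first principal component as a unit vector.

Step 1 — characteristic polynomial of 2×2 Sigma:
  det(Sigma - λI) = λ² - trace · λ + det = 0.
  trace = 10 + 14 = 24, det = 10·14 - (-1)² = 139.
Step 2 — discriminant:
  Δ = trace² - 4·det = 576 - 556 = 20.
Step 3 — eigenvalues:
  λ = (trace ± √Δ)/2 = (24 ± 4.4721)/2,
  λ_1 = 14.2361,  λ_2 = 9.7639.

Step 4 — unit eigenvector for λ_1: solve (Sigma - λ_1 I)v = 0. First row:
  (10 - 14.2361)·v_x + (-1)·v_y = 0, i.e. (-4.2361)·v_x + (-1)·v_y = 0,
  so v ∝ (b, λ_1 - a) = (-1, 4.2361); multiply by -1 so the first entry is positive: u = (1, -4.2361).
  ||u|| = √((1)² + (-4.2361)²) = √(18.9443) ≈ 4.3525,
  v_1 = u/||u|| ≈ (0.2298, -0.9732) (||v_1|| = 1).

λ_1 = 14.2361,  λ_2 = 9.7639;  v_1 ≈ (0.2298, -0.9732)


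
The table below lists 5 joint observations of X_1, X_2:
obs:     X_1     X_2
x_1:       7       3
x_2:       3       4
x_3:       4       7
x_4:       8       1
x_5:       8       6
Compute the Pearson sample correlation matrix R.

Step 1 — column means:
  mean(X_1) = (7 + 3 + 4 + 8 + 8) / 5 = 30/5 = 6
  mean(X_2) = (3 + 4 + 7 + 1 + 6) / 5 = 21/5 = 4.2

Step 2 — sample variances and covariances s[i,j] = (1/(n-1)) · Σ_k (x_{k,i} - mean_i) · (x_{k,j} - mean_j), with n-1 = 4:
  s[X_1,X_1] = ((1)·(1) + (-3)·(-3) + (-2)·(-2) + (2)·(2) + (2)·(2)) / 4 = 22/4 = 5.5
  s[X_1,X_2] = ((1)·(-1.2) + (-3)·(-0.2) + (-2)·(2.8) + (2)·(-3.2) + (2)·(1.8)) / 4 = -9/4 = -2.25
  s[X_2,X_2] = ((-1.2)·(-1.2) + (-0.2)·(-0.2) + (2.8)·(2.8) + (-3.2)·(-3.2) + (1.8)·(1.8)) / 4 = 22.8/4 = 5.7
  Sample standard deviations s_i = √(s[i,i]):
  s(X_1) = √(5.5) = 2.3452
  s(X_2) = √(5.7) = 2.3875

Step 3 — r_{ij} = s_{ij} / (s_i · s_j):
  r[X_1,X_1] = 1 (diagonal).
  r[X_1,X_2] = -2.25 / (2.3452 · 2.3875) = -2.25 / 5.5991 = -0.4018
  r[X_2,X_2] = 1 (diagonal).

R is symmetric with unit diagonal. Assembling:

R = [[1, -0.4018],
 [-0.4018, 1]]


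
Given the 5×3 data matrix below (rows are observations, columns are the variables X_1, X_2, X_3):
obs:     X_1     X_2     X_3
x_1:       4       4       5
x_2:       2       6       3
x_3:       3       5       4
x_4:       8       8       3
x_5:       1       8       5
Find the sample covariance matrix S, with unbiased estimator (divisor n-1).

Step 1 — column means:
  mean(X_1) = (4 + 2 + 3 + 8 + 1) / 5 = 18/5 = 3.6
  mean(X_2) = (4 + 6 + 5 + 8 + 8) / 5 = 31/5 = 6.2
  mean(X_3) = (5 + 3 + 4 + 3 + 5) / 5 = 20/5 = 4

Step 2 — sample covariance S[i,j] = (1/(n-1)) · Σ_k (x_{k,i} - mean_i) · (x_{k,j} - mean_j), with n-1 = 4.
  S[X_1,X_1] = ((0.4)·(0.4) + (-1.6)·(-1.6) + (-0.6)·(-0.6) + (4.4)·(4.4) + (-2.6)·(-2.6)) / 4 = 29.2/4 = 7.3
  S[X_1,X_2] = ((0.4)·(-2.2) + (-1.6)·(-0.2) + (-0.6)·(-1.2) + (4.4)·(1.8) + (-2.6)·(1.8)) / 4 = 3.4/4 = 0.85
  S[X_1,X_3] = ((0.4)·(1) + (-1.6)·(-1) + (-0.6)·(0) + (4.4)·(-1) + (-2.6)·(1)) / 4 = -5/4 = -1.25
  S[X_2,X_2] = ((-2.2)·(-2.2) + (-0.2)·(-0.2) + (-1.2)·(-1.2) + (1.8)·(1.8) + (1.8)·(1.8)) / 4 = 12.8/4 = 3.2
  S[X_2,X_3] = ((-2.2)·(1) + (-0.2)·(-1) + (-1.2)·(0) + (1.8)·(-1) + (1.8)·(1)) / 4 = -2/4 = -0.5
  S[X_3,X_3] = ((1)·(1) + (-1)·(-1) + (0)·(0) + (-1)·(-1) + (1)·(1)) / 4 = 4/4 = 1

S is symmetric (S[j,i] = S[i,j]). Assembling:

S = [[7.3, 0.85, -1.25],
 [0.85, 3.2, -0.5],
 [-1.25, -0.5, 1]]


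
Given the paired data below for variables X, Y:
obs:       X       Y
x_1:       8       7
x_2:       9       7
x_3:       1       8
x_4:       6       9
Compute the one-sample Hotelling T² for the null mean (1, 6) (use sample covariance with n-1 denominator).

Step 1 — sample mean vector:
  mean(X) = (8 + 9 + 1 + 6) / 4 = 24/4 = 6
  mean(Y) = (7 + 7 + 8 + 9) / 4 = 31/4 = 7.75
  x̄ = (6, 7.75),  deviation x̄ - mu_0 = (6, 7.75) - (1, 6) = (5, 1.75).

Step 2 — sample covariance matrix, S[i,j] = (1/(n-1)) · Σ_k (x_{k,i} - mean_i) · (x_{k,j} - mean_j), divisor n-1 = 3:
  S[X,X] = ((2)·(2) + (3)·(3) + (-5)·(-5) + (0)·(0)) / 3 = 38/3 = 12.6667
  S[X,Y] = ((2)·(-0.75) + (3)·(-0.75) + (-5)·(0.25) + (0)·(1.25)) / 3 = -5/3 = -1.6667
  S[Y,Y] = ((-0.75)·(-0.75) + (-0.75)·(-0.75) + (0.25)·(0.25) + (1.25)·(1.25)) / 3 = 2.75/3 = 0.9167
  S = [[12.6667, -1.6667],
 [-1.6667, 0.9167]].

Step 3 — invert S. det(S) = 12.6667·0.9167 - (-1.6667)² = 8.8333.
  S^{-1} = (1/det) · [[d, -b], [-b, a]] = [[0.1038, 0.1887],
 [0.1887, 1.434]].

Step 4 — quadratic form (x̄ - mu_0)^T · S^{-1} · (x̄ - mu_0):
  S^{-1} · (x̄ - mu_0) = (0.8491, 3.4528),
  (x̄ - mu_0)^T · [...] = (5)·(0.8491) + (1.75)·(3.4528) = 10.2877.

Step 5 — scale by n: T² = 4 · 10.2877 = 41.1509.

T² ≈ 41.1509


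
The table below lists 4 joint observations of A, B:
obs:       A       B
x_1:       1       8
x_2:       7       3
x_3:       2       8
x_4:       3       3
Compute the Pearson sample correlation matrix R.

Step 1 — column means:
  mean(A) = (1 + 7 + 2 + 3) / 4 = 13/4 = 3.25
  mean(B) = (8 + 3 + 8 + 3) / 4 = 22/4 = 5.5

Step 2 — sample variances and covariances s[i,j] = (1/(n-1)) · Σ_k (x_{k,i} - mean_i) · (x_{k,j} - mean_j), with n-1 = 3:
  s[A,A] = ((-2.25)·(-2.25) + (3.75)·(3.75) + (-1.25)·(-1.25) + (-0.25)·(-0.25)) / 3 = 20.75/3 = 6.9167
  s[A,B] = ((-2.25)·(2.5) + (3.75)·(-2.5) + (-1.25)·(2.5) + (-0.25)·(-2.5)) / 3 = -17.5/3 = -5.8333
  s[B,B] = ((2.5)·(2.5) + (-2.5)·(-2.5) + (2.5)·(2.5) + (-2.5)·(-2.5)) / 3 = 25/3 = 8.3333
  Sample standard deviations s_i = √(s[i,i]):
  s(A) = √(6.9167) = 2.63
  s(B) = √(8.3333) = 2.8868

Step 3 — r_{ij} = s_{ij} / (s_i · s_j):
  r[A,A] = 1 (diagonal).
  r[A,B] = -5.8333 / (2.63 · 2.8868) = -5.8333 / 7.592 = -0.7683
  r[B,B] = 1 (diagonal).

R is symmetric with unit diagonal. Assembling:

R = [[1, -0.7683],
 [-0.7683, 1]]


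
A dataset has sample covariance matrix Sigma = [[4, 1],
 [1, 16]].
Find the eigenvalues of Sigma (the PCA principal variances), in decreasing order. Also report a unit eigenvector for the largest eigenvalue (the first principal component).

Step 1 — characteristic polynomial of 2×2 Sigma:
  det(Sigma - λI) = λ² - trace · λ + det = 0.
  trace = 4 + 16 = 20, det = 4·16 - (1)² = 63.
Step 2 — discriminant:
  Δ = trace² - 4·det = 400 - 252 = 148.
Step 3 — eigenvalues:
  λ = (trace ± √Δ)/2 = (20 ± 12.1655)/2,
  λ_1 = 16.0828,  λ_2 = 3.9172.

Step 4 — unit eigenvector for λ_1: solve (Sigma - λ_1 I)v = 0. First row:
  (4 - 16.0828)·v_x + (1)·v_y = 0, i.e. (-12.0828)·v_x + (1)·v_y = 0,
  so v ∝ (b, λ_1 - a) = (1, 12.0828) = u.
  ||u|| = √((1)² + (12.0828)²) = √(146.9932) ≈ 12.1241,
  v_1 = u/||u|| ≈ (0.0825, 0.9966) (||v_1|| = 1).

λ_1 = 16.0828,  λ_2 = 3.9172;  v_1 ≈ (0.0825, 0.9966)


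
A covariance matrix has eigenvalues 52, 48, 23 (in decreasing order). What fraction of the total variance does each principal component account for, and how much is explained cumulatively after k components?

Step 1 — total variance = trace(Sigma) = Σ λ_i = 52 + 48 + 23 = 123.

Step 2 — fraction explained by component i = λ_i / Σ λ:
  PC1: 52/123 = 0.4228
  PC2: 48/123 = 0.3902
  PC3: 23/123 = 0.187

Step 3 — cumulative fraction after k components = (λ_1 + ... + λ_k) / Σ λ:
  k = 1: 52/123 = 0.4228
  k = 2: (52 + 48)/123 = 100/123 = 0.813
  k = 3: (52 + 48 + 23)/123 = 123/123 = 1

Summary (fraction, with percent):

explained: PC1 0.4228 (42.28%), PC2 0.3902 (39.02%), PC3 0.187 (18.7%);  cumulative: 0.4228, 0.813, 1


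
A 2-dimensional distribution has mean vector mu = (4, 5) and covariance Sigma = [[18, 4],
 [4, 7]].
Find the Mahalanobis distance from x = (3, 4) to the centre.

Step 1 — centre the observation: (x - mu) = (-1, -1).

Step 2 — invert Sigma. det(Sigma) = 18·7 - (4)² = 110.
  Sigma^{-1} = (1/det) · [[d, -b], [-b, a]] = [[0.0636, -0.0364],
 [-0.0364, 0.1636]].

Step 3 — form the quadratic (x - mu)^T · Sigma^{-1} · (x - mu):
  Sigma^{-1} · (x - mu) = (-0.0273, -0.1273).
  (x - mu)^T · [Sigma^{-1} · (x - mu)] = (-1)·(-0.0273) + (-1)·(-0.1273) = 0.1545.

Step 4 — take square root: d = √(0.1545) ≈ 0.3931.

d(x, mu) = √(0.1545) ≈ 0.3931


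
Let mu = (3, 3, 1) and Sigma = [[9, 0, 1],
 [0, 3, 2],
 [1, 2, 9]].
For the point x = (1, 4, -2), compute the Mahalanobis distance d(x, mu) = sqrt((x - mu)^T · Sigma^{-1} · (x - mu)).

Step 1 — centre the observation: (x - mu) = (-2, 1, -3).

Step 2 — invert Sigma (cofactor / det for 3×3, or solve directly):
  Sigma^{-1} = [[0.1127, 0.0098, -0.0147],
 [0.0098, 0.3922, -0.0882],
 [-0.0147, -0.0882, 0.1324]].

Step 3 — form the quadratic (x - mu)^T · Sigma^{-1} · (x - mu):
  Sigma^{-1} · (x - mu) = (-0.1716, 0.6373, -0.4559).
  (x - mu)^T · [Sigma^{-1} · (x - mu)] = (-2)·(-0.1716) + (1)·(0.6373) + (-3)·(-0.4559) = 2.348.

Step 4 — take square root: d = √(2.348) ≈ 1.5323.

d(x, mu) = √(2.348) ≈ 1.5323


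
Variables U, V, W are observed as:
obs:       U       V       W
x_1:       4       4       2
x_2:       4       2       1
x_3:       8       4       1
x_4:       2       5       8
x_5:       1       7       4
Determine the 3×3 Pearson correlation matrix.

Step 1 — column means:
  mean(U) = (4 + 4 + 8 + 2 + 1) / 5 = 19/5 = 3.8
  mean(V) = (4 + 2 + 4 + 5 + 7) / 5 = 22/5 = 4.4
  mean(W) = (2 + 1 + 1 + 8 + 4) / 5 = 16/5 = 3.2

Step 2 — sample variances and covariances s[i,j] = (1/(n-1)) · Σ_k (x_{k,i} - mean_i) · (x_{k,j} - mean_j), with n-1 = 4:
  s[U,U] = ((0.2)·(0.2) + (0.2)·(0.2) + (4.2)·(4.2) + (-1.8)·(-1.8) + (-2.8)·(-2.8)) / 4 = 28.8/4 = 7.2
  s[U,V] = ((0.2)·(-0.4) + (0.2)·(-2.4) + (4.2)·(-0.4) + (-1.8)·(0.6) + (-2.8)·(2.6)) / 4 = -10.6/4 = -2.65
  s[U,W] = ((0.2)·(-1.2) + (0.2)·(-2.2) + (4.2)·(-2.2) + (-1.8)·(4.8) + (-2.8)·(0.8)) / 4 = -20.8/4 = -5.2
  s[V,V] = ((-0.4)·(-0.4) + (-2.4)·(-2.4) + (-0.4)·(-0.4) + (0.6)·(0.6) + (2.6)·(2.6)) / 4 = 13.2/4 = 3.3
  s[V,W] = ((-0.4)·(-1.2) + (-2.4)·(-2.2) + (-0.4)·(-2.2) + (0.6)·(4.8) + (2.6)·(0.8)) / 4 = 11.6/4 = 2.9
  s[W,W] = ((-1.2)·(-1.2) + (-2.2)·(-2.2) + (-2.2)·(-2.2) + (4.8)·(4.8) + (0.8)·(0.8)) / 4 = 34.8/4 = 8.7
  Sample standard deviations s_i = √(s[i,i]):
  s(U) = √(7.2) = 2.6833
  s(V) = √(3.3) = 1.8166
  s(W) = √(8.7) = 2.9496

Step 3 — r_{ij} = s_{ij} / (s_i · s_j):
  r[U,U] = 1 (diagonal).
  r[U,V] = -2.65 / (2.6833 · 1.8166) = -2.65 / 4.8744 = -0.5437
  r[U,W] = -5.2 / (2.6833 · 2.9496) = -5.2 / 7.9145 = -0.657
  r[V,V] = 1 (diagonal).
  r[V,W] = 2.9 / (1.8166 · 2.9496) = 2.9 / 5.3582 = 0.5412
  r[W,W] = 1 (diagonal).

R is symmetric with unit diagonal. Assembling:

R = [[1, -0.5437, -0.657],
 [-0.5437, 1, 0.5412],
 [-0.657, 0.5412, 1]]


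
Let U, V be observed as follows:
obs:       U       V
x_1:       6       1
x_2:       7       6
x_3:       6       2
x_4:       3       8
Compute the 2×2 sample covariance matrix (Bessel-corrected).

Step 1 — column means:
  mean(U) = (6 + 7 + 6 + 3) / 4 = 22/4 = 5.5
  mean(V) = (1 + 6 + 2 + 8) / 4 = 17/4 = 4.25

Step 2 — sample covariance S[i,j] = (1/(n-1)) · Σ_k (x_{k,i} - mean_i) · (x_{k,j} - mean_j), with n-1 = 3.
  S[U,U] = ((0.5)·(0.5) + (1.5)·(1.5) + (0.5)·(0.5) + (-2.5)·(-2.5)) / 3 = 9/3 = 3
  S[U,V] = ((0.5)·(-3.25) + (1.5)·(1.75) + (0.5)·(-2.25) + (-2.5)·(3.75)) / 3 = -9.5/3 = -3.1667
  S[V,V] = ((-3.25)·(-3.25) + (1.75)·(1.75) + (-2.25)·(-2.25) + (3.75)·(3.75)) / 3 = 32.75/3 = 10.9167

S is symmetric (S[j,i] = S[i,j]). Assembling:

S = [[3, -3.1667],
 [-3.1667, 10.9167]]


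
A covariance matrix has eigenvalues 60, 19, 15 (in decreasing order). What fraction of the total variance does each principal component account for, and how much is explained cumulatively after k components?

Step 1 — total variance = trace(Sigma) = Σ λ_i = 60 + 19 + 15 = 94.

Step 2 — fraction explained by component i = λ_i / Σ λ:
  PC1: 60/94 = 0.6383
  PC2: 19/94 = 0.2021
  PC3: 15/94 = 0.1596

Step 3 — cumulative fraction after k components = (λ_1 + ... + λ_k) / Σ λ:
  k = 1: 60/94 = 0.6383
  k = 2: (60 + 19)/94 = 79/94 = 0.8404
  k = 3: (60 + 19 + 15)/94 = 94/94 = 1

Summary (fraction, with percent):

explained: PC1 0.6383 (63.83%), PC2 0.2021 (20.21%), PC3 0.1596 (15.96%);  cumulative: 0.6383, 0.8404, 1


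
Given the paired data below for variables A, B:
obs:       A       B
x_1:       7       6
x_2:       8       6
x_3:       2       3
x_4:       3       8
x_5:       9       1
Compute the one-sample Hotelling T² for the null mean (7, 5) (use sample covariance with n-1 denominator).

Step 1 — sample mean vector:
  mean(A) = (7 + 8 + 2 + 3 + 9) / 5 = 29/5 = 5.8
  mean(B) = (6 + 6 + 3 + 8 + 1) / 5 = 24/5 = 4.8
  x̄ = (5.8, 4.8),  deviation x̄ - mu_0 = (5.8, 4.8) - (7, 5) = (-1.2, -0.2).

Step 2 — sample covariance matrix, S[i,j] = (1/(n-1)) · Σ_k (x_{k,i} - mean_i) · (x_{k,j} - mean_j), divisor n-1 = 4:
  S[A,A] = ((1.2)·(1.2) + (2.2)·(2.2) + (-3.8)·(-3.8) + (-2.8)·(-2.8) + (3.2)·(3.2)) / 4 = 38.8/4 = 9.7
  S[A,B] = ((1.2)·(1.2) + (2.2)·(1.2) + (-3.8)·(-1.8) + (-2.8)·(3.2) + (3.2)·(-3.8)) / 4 = -10.2/4 = -2.55
  S[B,B] = ((1.2)·(1.2) + (1.2)·(1.2) + (-1.8)·(-1.8) + (3.2)·(3.2) + (-3.8)·(-3.8)) / 4 = 30.8/4 = 7.7
  S = [[9.7, -2.55],
 [-2.55, 7.7]].

Step 3 — invert S. det(S) = 9.7·7.7 - (-2.55)² = 68.1875.
  S^{-1} = (1/det) · [[d, -b], [-b, a]] = [[0.1129, 0.0374],
 [0.0374, 0.1423]].

Step 4 — quadratic form (x̄ - mu_0)^T · S^{-1} · (x̄ - mu_0):
  S^{-1} · (x̄ - mu_0) = (-0.143, -0.0733),
  (x̄ - mu_0)^T · [...] = (-1.2)·(-0.143) + (-0.2)·(-0.0733) = 0.1863.

Step 5 — scale by n: T² = 5 · 0.1863 = 0.9313.

T² ≈ 0.9313


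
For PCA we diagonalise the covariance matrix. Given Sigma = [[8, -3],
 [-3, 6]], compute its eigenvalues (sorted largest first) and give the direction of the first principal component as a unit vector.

Step 1 — characteristic polynomial of 2×2 Sigma:
  det(Sigma - λI) = λ² - trace · λ + det = 0.
  trace = 8 + 6 = 14, det = 8·6 - (-3)² = 39.
Step 2 — discriminant:
  Δ = trace² - 4·det = 196 - 156 = 40.
Step 3 — eigenvalues:
  λ = (trace ± √Δ)/2 = (14 ± 6.3246)/2,
  λ_1 = 10.1623,  λ_2 = 3.8377.

Step 4 — unit eigenvector for λ_1: solve (Sigma - λ_1 I)v = 0. First row:
  (8 - 10.1623)·v_x + (-3)·v_y = 0, i.e. (-2.1623)·v_x + (-3)·v_y = 0,
  so v ∝ (b, λ_1 - a) = (-3, 2.1623); multiply by -1 so the first entry is positive: u = (3, -2.1623).
  ||u|| = √((3)² + (-2.1623)²) = √(13.6754) ≈ 3.698,
  v_1 = u/||u|| ≈ (0.8112, -0.5847) (||v_1|| = 1).

λ_1 = 10.1623,  λ_2 = 3.8377;  v_1 ≈ (0.8112, -0.5847)
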